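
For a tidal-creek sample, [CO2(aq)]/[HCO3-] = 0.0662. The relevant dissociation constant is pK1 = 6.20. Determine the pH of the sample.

From K1 = [H⁺][HCO3-]/[CO2(aq)]:  pH = pK1 − log₁₀([CO2(aq)]/[HCO3-])
log₁₀(0.0662) = -1.179
pH = 6.20 − (-1.179) = 7.38

pH = 7.38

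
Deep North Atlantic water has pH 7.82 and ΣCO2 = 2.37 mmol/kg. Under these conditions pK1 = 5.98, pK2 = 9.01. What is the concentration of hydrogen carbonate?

[HCO3⁻] = 2.20 mmol/kg

α₁ = 1 / (1 + [H⁺]/K1 + K2/[H⁺]) = 1 / (1 + 10^-1.84 + 10^-1.19)
   = 1 / (1 + 0.014454 + 0.064565) = 1/1.0790 = 0.9268
[HCO3⁻] = α₁ × DIC = 0.9268 × 2.37 = 2.20 mmol/kg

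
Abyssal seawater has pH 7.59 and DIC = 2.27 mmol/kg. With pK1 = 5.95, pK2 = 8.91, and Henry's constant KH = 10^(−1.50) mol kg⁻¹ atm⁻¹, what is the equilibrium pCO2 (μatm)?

α₀ = 1 / (1 + K1/[H⁺] + K1K2/[H⁺]²) = 1 / (1 + 10^+1.64 + 10^+0.32)
   = 1 / (1 + 43.652 + 2.0893) = 1/46.741 = 0.02139
[CO2*] = α₀ × DIC = 0.02139 × 2.27 = 0.04857 mmol/kg
pCO2 = [CO2*]/KH = 4.857×10^-5 / 3.162×10^-2 = 1540 μatm

pCO2 = 1540 μatm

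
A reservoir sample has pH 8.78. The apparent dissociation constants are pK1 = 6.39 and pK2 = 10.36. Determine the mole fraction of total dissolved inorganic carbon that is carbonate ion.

α₂ = 0.0255

α₂ = 1 / (1 + [H⁺]/K2 + [H⁺]²/(K1K2)) = 1 / (1 + 10^+1.58 + 10^-0.81)
   = 1 / (1 + 38.019 + 0.15488) = 1/39.174 = 0.02553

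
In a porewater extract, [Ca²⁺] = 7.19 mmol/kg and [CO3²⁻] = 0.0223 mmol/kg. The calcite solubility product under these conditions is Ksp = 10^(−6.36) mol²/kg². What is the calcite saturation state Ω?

Ksp = 10^(−6.36) = 4.365×10^-7
Ω = [Ca²⁺][CO3²⁻]/Ksp = (7.19×10^-3)(0.0223×10^-3) / 4.365×10^-7 = 0.367

Ω = 0.367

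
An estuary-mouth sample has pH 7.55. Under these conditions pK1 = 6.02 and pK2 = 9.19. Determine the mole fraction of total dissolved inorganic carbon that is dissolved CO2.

α₀ = 1 / (1 + K1/[H⁺] + K1K2/[H⁺]²) = 1 / (1 + 10^+1.53 + 10^-0.11)
   = 1 / (1 + 33.884 + 0.77625) = 1/35.661 = 0.02804

α₀ = 0.0280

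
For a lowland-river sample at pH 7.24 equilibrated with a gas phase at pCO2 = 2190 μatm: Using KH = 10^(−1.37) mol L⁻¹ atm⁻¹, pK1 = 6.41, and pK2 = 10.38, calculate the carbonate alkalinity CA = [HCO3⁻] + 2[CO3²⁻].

[CO2*] = KH · pCO2 = 10^(−1.37) × 2190×10^-6 = 9.342×10^-5 mol/L
α₀ = 1/(1 + K1/[H⁺] + K1K2/[H⁺]²) = 1/(1 + 10^+0.83 + 10^-2.31) = 0.1288
DIC = [CO2*]/α₀ = 9.342×10^-5 / 0.1288 = 0.7255 mmol/L
CA = (α₁ + 2α₂)·DIC = (0.8706 + 2×0.0006307) × 0.7255 = 0.633 mmol/L

CA = 0.633 mmol/L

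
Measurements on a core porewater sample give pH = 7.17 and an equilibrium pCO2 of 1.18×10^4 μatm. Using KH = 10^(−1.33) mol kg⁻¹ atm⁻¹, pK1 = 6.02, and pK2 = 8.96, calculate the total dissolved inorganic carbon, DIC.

DIC = 8.47 mmol/kg

[CO2*] = KH · pCO2 = 10^(−1.33) × 1.18×10^4×10^-6 = 5.519×10^-4 mol/kg
α₀ = 1/(1 + K1/[H⁺] + K1K2/[H⁺]²) = 1/(1 + 10^+1.15 + 10^-0.64) = 0.06513
DIC = [CO2*]/α₀ = 5.519×10^-4 / 0.06513 = 8.47 mmol/kg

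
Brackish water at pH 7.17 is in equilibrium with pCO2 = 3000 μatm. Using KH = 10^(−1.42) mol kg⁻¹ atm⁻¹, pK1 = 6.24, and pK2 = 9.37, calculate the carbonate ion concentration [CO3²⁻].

[CO2*] = KH · pCO2 = 10^(−1.42) × 3000×10^-6 = 1.141×10^-4 mol/kg
α₀ = 1/(1 + K1/[H⁺] + K1K2/[H⁺]²) = 1/(1 + 10^+0.93 + 10^-1.27) = 0.1045
DIC = [CO2*]/α₀ = 1.141×10^-4 / 0.1045 = 1.091 mmol/kg
[CO3²⁻] = α₂·DIC; α₂ = 0.005615, so [CO3²⁻] = 0.005615 × 1.091 = 0.00613 mmol/kg = 6.13 μmol/kg

[CO3²⁻] = 6.13 μmol/kg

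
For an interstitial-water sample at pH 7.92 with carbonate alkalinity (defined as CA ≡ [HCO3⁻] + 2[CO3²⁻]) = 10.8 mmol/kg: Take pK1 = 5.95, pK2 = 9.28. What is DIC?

CA = [HCO3⁻] + 2[CO3²⁻] = (α₁ + 2α₂)·DIC
At pH 7.92: [H⁺]/K1 = 10^-1.97 = 0.010715, K2/[H⁺] = 10^-1.36 = 0.043652
α₁ = 1/(1 + 0.010715 + 0.043652) = 1/1.0544 = 0.9484; α₂ = α₁·K2/[H⁺] = 0.04140
α₁ + 2α₂ = 1.0312
DIC = CA / (α₁ + 2α₂) = 10.8 / 1.0312 = 10.5 mmol/kg

DIC = 10.5 mmol/kg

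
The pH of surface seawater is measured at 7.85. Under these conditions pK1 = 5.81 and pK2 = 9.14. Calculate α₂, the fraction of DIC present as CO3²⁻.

α₂ = 0.0484

α₂ = 1 / (1 + [H⁺]/K2 + [H⁺]²/(K1K2)) = 1 / (1 + 10^+1.29 + 10^-0.75)
   = 1 / (1 + 19.498 + 0.17783) = 1/20.676 = 0.04836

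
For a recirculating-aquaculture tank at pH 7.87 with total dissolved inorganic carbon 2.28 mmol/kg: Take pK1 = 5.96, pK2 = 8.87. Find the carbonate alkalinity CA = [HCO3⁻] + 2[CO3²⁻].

CA = [HCO3⁻] + 2[CO3²⁻] = (α₁ + 2α₂)·DIC
At pH 7.87: [H⁺]/K1 = 10^-1.91 = 0.012303, K2/[H⁺] = 10^-1.00 = 0.10000
α₁ = 1/(1 + 0.012303 + 0.10000) = 1/1.1123 = 0.8990; α₂ = α₁·K2/[H⁺] = 0.08990
α₁ + 2α₂ = 1.0788
CA = 1.0788 × 2.28 = 2.46 mmol/kg

CA = 2.46 mmol/kg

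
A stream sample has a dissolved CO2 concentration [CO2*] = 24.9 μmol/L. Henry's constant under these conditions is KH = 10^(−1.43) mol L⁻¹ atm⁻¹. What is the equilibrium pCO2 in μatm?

KH = 10^(−1.43) = 3.715×10^-2 mol L⁻¹ atm⁻¹
pCO2 = [CO2*]/KH = 24.9×10^-6 / 3.715×10^-2 = 6.70×10^-4 atm = 670 μatm

pCO2 = 670 μatm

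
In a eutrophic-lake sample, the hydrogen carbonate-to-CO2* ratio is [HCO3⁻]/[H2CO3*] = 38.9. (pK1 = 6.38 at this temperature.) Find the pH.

From K1 = [H⁺][HCO3⁻]/[H2CO3*]:  pH = pK1 + log₁₀([HCO3⁻]/[H2CO3*])
log₁₀(38.9) = +1.590
pH = 6.38 + (+1.590) = 7.97

pH = 7.97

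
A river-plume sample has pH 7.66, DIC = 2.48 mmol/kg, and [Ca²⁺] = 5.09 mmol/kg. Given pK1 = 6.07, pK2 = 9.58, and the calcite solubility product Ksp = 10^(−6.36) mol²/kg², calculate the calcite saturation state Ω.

Ω = 0.335

α₂ = 1 / (1 + [H⁺]/K2 + [H⁺]²/(K1K2)) = 1 / (1 + 10^+1.92 + 10^+0.33)
   = 1 / (1 + 83.176 + 2.1380) = 1/86.314 = 0.01159
[CO3²⁻] = α₂ × DIC = 0.01159 × 2.48 = 0.02873 mmol/kg
Ksp = 10^(−6.36) = 4.365×10^-7
Ω = [Ca²⁺][CO3²⁻]/Ksp = (5.09×10^-3)(2.873×10^-5) / 4.365×10^-7 = 0.335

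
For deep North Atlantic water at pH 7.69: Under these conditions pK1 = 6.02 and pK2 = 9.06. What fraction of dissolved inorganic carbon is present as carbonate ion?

α₂ = 1 / (1 + [H⁺]/K2 + [H⁺]²/(K1K2)) = 1 / (1 + 10^+1.37 + 10^-0.30)
   = 1 / (1 + 23.442 + 0.50119) = 1/24.943 = 0.04009

α₂ = 0.0401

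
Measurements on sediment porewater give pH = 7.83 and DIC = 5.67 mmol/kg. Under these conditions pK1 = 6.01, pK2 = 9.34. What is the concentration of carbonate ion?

[CO3²⁻] = 0.168 mmol/kg

α₂ = 1 / (1 + [H⁺]/K2 + [H⁺]²/(K1K2)) = 1 / (1 + 10^+1.51 + 10^-0.31)
   = 1 / (1 + 32.359 + 0.48978) = 1/33.849 = 0.02954
[CO3²⁻] = α₂ × DIC = 0.02954 × 5.67 = 0.168 mmol/kg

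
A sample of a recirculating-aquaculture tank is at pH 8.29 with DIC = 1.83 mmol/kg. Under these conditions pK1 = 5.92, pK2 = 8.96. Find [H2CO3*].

[CO2*] = 6.41 μmol/kg

α₀ = 1 / (1 + K1/[H⁺] + K1K2/[H⁺]²) = 1 / (1 + 10^+2.37 + 10^+1.70)
   = 1 / (1 + 234.42 + 50.119) = 1/285.54 = 0.003502
[CO2*] = α₀ × DIC = 0.003502 × 1.83 = 0.00641 mmol/kg = 6.41 μmol/kg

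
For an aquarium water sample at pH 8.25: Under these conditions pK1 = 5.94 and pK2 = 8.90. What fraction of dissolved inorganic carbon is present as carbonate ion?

α₂ = 0.182

α₂ = 1 / (1 + [H⁺]/K2 + [H⁺]²/(K1K2)) = 1 / (1 + 10^+0.65 + 10^-1.66)
   = 1 / (1 + 4.4668 + 0.021878) = 1/5.4887 = 0.1822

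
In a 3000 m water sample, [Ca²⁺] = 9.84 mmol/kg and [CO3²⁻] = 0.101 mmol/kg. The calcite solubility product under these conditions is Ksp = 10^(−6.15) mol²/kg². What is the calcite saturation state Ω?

Ksp = 10^(−6.15) = 7.079×10^-7
Ω = [Ca²⁺][CO3²⁻]/Ksp = (9.84×10^-3)(0.101×10^-3) / 7.079×10^-7 = 1.40

Ω = 1.40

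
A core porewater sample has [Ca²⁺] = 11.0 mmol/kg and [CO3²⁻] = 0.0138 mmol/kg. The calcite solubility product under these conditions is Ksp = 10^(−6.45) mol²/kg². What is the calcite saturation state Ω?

Ksp = 10^(−6.45) = 3.548×10^-7
Ω = [Ca²⁺][CO3²⁻]/Ksp = (11.0×10^-3)(0.0138×10^-3) / 3.548×10^-7 = 0.428

Ω = 0.428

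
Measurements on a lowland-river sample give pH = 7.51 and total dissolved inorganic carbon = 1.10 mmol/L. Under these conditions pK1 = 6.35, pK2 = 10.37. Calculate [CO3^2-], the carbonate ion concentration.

[CO3²⁻] = 1.42 μmol/L

α₂ = 1 / (1 + [H⁺]/K2 + [H⁺]²/(K1K2)) = 1 / (1 + 10^+2.86 + 10^+1.70)
   = 1 / (1 + 724.44 + 50.119) = 1/775.55 = 0.001289
[CO3²⁻] = α₂ × DIC = 0.001289 × 1.10 = 0.00142 mmol/L = 1.42 μmol/L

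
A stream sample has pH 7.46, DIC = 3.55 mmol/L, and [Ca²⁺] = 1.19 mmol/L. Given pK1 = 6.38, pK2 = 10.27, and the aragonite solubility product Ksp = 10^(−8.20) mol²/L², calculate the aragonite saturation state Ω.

Ω = 0.956

α₂ = 1 / (1 + [H⁺]/K2 + [H⁺]²/(K1K2)) = 1 / (1 + 10^+2.81 + 10^+1.73)
   = 1 / (1 + 645.65 + 53.703) = 1/700.36 = 0.001428
[CO3²⁻] = α₂ × DIC = 0.001428 × 3.55 = 0.005069 mmol/L = 5.069 μmol/L
Ksp = 10^(−8.20) = 6.310×10^-9
Ω = [Ca²⁺][CO3²⁻]/Ksp = (1.19×10^-3)(5.069×10^-6) / 6.310×10^-9 = 0.956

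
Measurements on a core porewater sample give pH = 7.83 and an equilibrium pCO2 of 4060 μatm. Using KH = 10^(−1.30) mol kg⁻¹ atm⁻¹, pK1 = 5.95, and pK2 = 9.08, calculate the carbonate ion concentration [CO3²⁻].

[CO2*] = KH · pCO2 = 10^(−1.30) × 4060×10^-6 = 2.035×10^-4 mol/kg
α₀ = 1/(1 + K1/[H⁺] + K1K2/[H⁺]²) = 1/(1 + 10^+1.88 + 10^+0.63) = 0.01233
DIC = [CO2*]/α₀ = 2.035×10^-4 / 0.01233 = 16.51 mmol/kg
[CO3²⁻] = α₂·DIC; α₂ = 0.05258, so [CO3²⁻] = 0.05258 × 16.51 = 0.868 mmol/kg

[CO3²⁻] = 0.868 mmol/kg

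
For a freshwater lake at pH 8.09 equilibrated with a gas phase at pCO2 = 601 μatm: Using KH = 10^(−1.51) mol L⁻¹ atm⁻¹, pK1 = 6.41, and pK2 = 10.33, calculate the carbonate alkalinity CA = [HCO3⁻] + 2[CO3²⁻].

CA = 0.899 mmol/L

[CO2*] = KH · pCO2 = 10^(−1.51) × 601×10^-6 = 1.857×10^-5 mol/L
α₀ = 1/(1 + K1/[H⁺] + K1K2/[H⁺]²) = 1/(1 + 10^+1.68 + 10^-0.56) = 0.02035
DIC = [CO2*]/α₀ = 1.857×10^-5 / 0.02035 = 0.9126 mmol/L
CA = (α₁ + 2α₂)·DIC = (0.9740 + 2×0.005605) × 0.9126 = 0.899 mmol/L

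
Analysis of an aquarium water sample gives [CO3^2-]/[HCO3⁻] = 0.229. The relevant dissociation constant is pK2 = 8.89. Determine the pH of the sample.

From K2 = [H⁺][CO3^2-]/[HCO3⁻]:  pH = pK2 + log₁₀([CO3^2-]/[HCO3⁻])
log₁₀(0.229) = -0.640
pH = 8.89 + (-0.640) = 8.25

pH = 8.25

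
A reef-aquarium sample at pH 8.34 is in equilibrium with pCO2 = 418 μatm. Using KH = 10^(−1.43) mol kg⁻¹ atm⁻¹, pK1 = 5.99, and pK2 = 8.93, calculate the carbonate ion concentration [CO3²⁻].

[CO3²⁻] = 0.894 mmol/kg

[CO2*] = KH · pCO2 = 10^(−1.43) × 418×10^-6 = 1.553×10^-5 mol/kg
α₀ = 1/(1 + K1/[H⁺] + K1K2/[H⁺]²) = 1/(1 + 10^+2.35 + 10^+1.76) = 0.003541
DIC = [CO2*]/α₀ = 1.553×10^-5 / 0.003541 = 4.386 mmol/kg
[CO3²⁻] = α₂·DIC; α₂ = 0.2038, so [CO3²⁻] = 0.2038 × 4.386 = 0.894 mmol/kg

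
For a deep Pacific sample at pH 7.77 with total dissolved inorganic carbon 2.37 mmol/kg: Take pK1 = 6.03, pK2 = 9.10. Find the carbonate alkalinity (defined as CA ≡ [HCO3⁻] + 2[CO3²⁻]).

CA = [HCO3⁻] + 2[CO3²⁻] = (α₁ + 2α₂)·DIC
At pH 7.77: [H⁺]/K1 = 10^-1.74 = 0.018197, K2/[H⁺] = 10^-1.33 = 0.046774
α₁ = 1/(1 + 0.018197 + 0.046774) = 1/1.0650 = 0.9390; α₂ = α₁·K2/[H⁺] = 0.04392
α₁ + 2α₂ = 1.0268
CA = 1.0268 × 2.37 = 2.43 mmol/kg

CA = 2.43 mmol/kg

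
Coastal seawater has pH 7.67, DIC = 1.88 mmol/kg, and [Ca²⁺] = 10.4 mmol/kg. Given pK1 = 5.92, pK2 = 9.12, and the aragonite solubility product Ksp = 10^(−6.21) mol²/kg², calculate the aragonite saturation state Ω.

Ω = 1.07

α₂ = 1 / (1 + [H⁺]/K2 + [H⁺]²/(K1K2)) = 1 / (1 + 10^+1.45 + 10^-0.30)
   = 1 / (1 + 28.184 + 0.50119) = 1/29.685 = 0.03369
[CO3²⁻] = α₂ × DIC = 0.03369 × 1.88 = 0.06333 mmol/kg
Ksp = 10^(−6.21) = 6.166×10^-7
Ω = [Ca²⁺][CO3²⁻]/Ksp = (10.4×10^-3)(6.333×10^-5) / 6.166×10^-7 = 1.07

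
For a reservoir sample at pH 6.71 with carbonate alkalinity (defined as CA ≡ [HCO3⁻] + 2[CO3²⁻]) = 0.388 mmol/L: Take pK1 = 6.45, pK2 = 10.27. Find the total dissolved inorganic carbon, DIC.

DIC = 0.601 mmol/L

CA = [HCO3⁻] + 2[CO3²⁻] = (α₁ + 2α₂)·DIC
At pH 6.71: [H⁺]/K1 = 10^-0.26 = 0.54954, K2/[H⁺] = 10^-3.56 = 0.00027542
α₁ = 1/(1 + 0.54954 + 0.00027542) = 1/1.5498 = 0.6452; α₂ = α₁·K2/[H⁺] = 0.0001777
α₁ + 2α₂ = 0.6456
DIC = CA / (α₁ + 2α₂) = 0.388 / 0.6456 = 0.601 mmol/L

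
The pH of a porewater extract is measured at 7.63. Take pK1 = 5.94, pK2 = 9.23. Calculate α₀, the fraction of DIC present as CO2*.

α₀ = 0.0195

α₀ = 1 / (1 + K1/[H⁺] + K1K2/[H⁺]²) = 1 / (1 + 10^+1.69 + 10^+0.09)
   = 1 / (1 + 48.978 + 1.2303) = 1/51.208 = 0.01953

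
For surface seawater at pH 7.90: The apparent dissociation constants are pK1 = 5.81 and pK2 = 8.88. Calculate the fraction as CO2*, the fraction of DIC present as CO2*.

α₀ = 0.00730

α₀ = 1 / (1 + K1/[H⁺] + K1K2/[H⁺]²) = 1 / (1 + 10^+2.09 + 10^+1.11)
   = 1 / (1 + 123.03 + 12.882) = 1/136.91 = 0.007304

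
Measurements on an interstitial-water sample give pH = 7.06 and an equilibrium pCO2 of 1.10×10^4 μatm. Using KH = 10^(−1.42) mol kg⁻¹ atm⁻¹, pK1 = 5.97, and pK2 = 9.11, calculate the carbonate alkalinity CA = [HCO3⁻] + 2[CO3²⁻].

CA = 5.24 mmol/kg

[CO2*] = KH · pCO2 = 10^(−1.42) × 1.10×10^4×10^-6 = 4.182×10^-4 mol/kg
α₀ = 1/(1 + K1/[H⁺] + K1K2/[H⁺]²) = 1/(1 + 10^+1.09 + 10^-0.96) = 0.07456
DIC = [CO2*]/α₀ = 4.182×10^-4 / 0.07456 = 5.609 mmol/kg
CA = (α₁ + 2α₂)·DIC = (0.9173 + 2×0.008175) × 5.609 = 5.24 mmol/kg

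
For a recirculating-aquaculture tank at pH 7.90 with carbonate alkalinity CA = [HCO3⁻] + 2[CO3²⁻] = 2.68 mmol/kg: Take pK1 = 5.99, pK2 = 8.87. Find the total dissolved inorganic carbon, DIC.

DIC = 2.47 mmol/kg

CA = [HCO3⁻] + 2[CO3²⁻] = (α₁ + 2α₂)·DIC
At pH 7.90: [H⁺]/K1 = 10^-1.91 = 0.012303, K2/[H⁺] = 10^-0.97 = 0.10715
α₁ = 1/(1 + 0.012303 + 0.10715) = 1/1.1195 = 0.8933; α₂ = α₁·K2/[H⁺] = 0.09572
α₁ + 2α₂ = 1.0847
DIC = CA / (α₁ + 2α₂) = 2.68 / 1.0847 = 2.47 mmol/kg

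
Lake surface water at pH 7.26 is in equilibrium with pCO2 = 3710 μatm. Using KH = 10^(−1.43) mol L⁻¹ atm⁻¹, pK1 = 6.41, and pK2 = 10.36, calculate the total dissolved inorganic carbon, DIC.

[CO2*] = KH · pCO2 = 10^(−1.43) × 3710×10^-6 = 1.378×10^-4 mol/L
α₀ = 1/(1 + K1/[H⁺] + K1K2/[H⁺]²) = 1/(1 + 10^+0.85 + 10^-2.25) = 0.1237
DIC = [CO2*]/α₀ = 1.378×10^-4 / 0.1237 = 1.11 mmol/L

DIC = 1.11 mmol/L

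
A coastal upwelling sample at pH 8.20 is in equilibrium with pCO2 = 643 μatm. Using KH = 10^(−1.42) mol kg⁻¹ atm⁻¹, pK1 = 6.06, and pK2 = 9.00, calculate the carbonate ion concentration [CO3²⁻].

[CO3²⁻] = 0.535 mmol/kg

[CO2*] = KH · pCO2 = 10^(−1.42) × 643×10^-6 = 2.445×10^-5 mol/kg
α₀ = 1/(1 + K1/[H⁺] + K1K2/[H⁺]²) = 1/(1 + 10^+2.14 + 10^+1.34) = 0.006214
DIC = [CO2*]/α₀ = 2.445×10^-5 / 0.006214 = 3.934 mmol/kg
[CO3²⁻] = α₂·DIC; α₂ = 0.1360, so [CO3²⁻] = 0.1360 × 3.934 = 0.535 mmol/kg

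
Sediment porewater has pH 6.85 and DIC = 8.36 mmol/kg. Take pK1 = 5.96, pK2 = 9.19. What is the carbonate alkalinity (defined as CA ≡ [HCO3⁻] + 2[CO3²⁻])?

CA = [HCO3⁻] + 2[CO3²⁻] = (α₁ + 2α₂)·DIC
At pH 6.85: [H⁺]/K1 = 10^-0.89 = 0.12882, K2/[H⁺] = 10^-2.34 = 0.0045709
α₁ = 1/(1 + 0.12882 + 0.0045709) = 1/1.1334 = 0.8823; α₂ = α₁·K2/[H⁺] = 0.004033
α₁ + 2α₂ = 0.8904
CA = 0.8904 × 8.36 = 7.44 mmol/kg

CA = 7.44 mmol/kg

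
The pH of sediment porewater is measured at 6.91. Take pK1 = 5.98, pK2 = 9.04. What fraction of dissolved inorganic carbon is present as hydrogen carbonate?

α₁ = 0.889

α₁ = 1 / (1 + [H⁺]/K1 + K2/[H⁺]) = 1 / (1 + 10^-0.93 + 10^-2.13)
   = 1 / (1 + 0.11749 + 0.0074131) = 1/1.1249 = 0.8890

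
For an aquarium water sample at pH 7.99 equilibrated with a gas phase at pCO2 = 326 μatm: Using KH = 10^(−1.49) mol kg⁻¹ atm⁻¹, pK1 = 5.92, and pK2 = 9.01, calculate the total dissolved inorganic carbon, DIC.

[CO2*] = KH · pCO2 = 10^(−1.49) × 326×10^-6 = 1.055×10^-5 mol/kg
α₀ = 1/(1 + K1/[H⁺] + K1K2/[H⁺]²) = 1/(1 + 10^+2.07 + 10^+1.05) = 0.007710
DIC = [CO2*]/α₀ = 1.055×10^-5 / 0.007710 = 1.37 mmol/kg

DIC = 1.37 mmol/kg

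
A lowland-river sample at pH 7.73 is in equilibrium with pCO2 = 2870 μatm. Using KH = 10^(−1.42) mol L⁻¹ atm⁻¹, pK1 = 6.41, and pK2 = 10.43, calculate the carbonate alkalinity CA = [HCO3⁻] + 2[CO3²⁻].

[CO2*] = KH · pCO2 = 10^(−1.42) × 2870×10^-6 = 1.091×10^-4 mol/L
α₀ = 1/(1 + K1/[H⁺] + K1K2/[H⁺]²) = 1/(1 + 10^+1.32 + 10^-1.38) = 0.04559
DIC = [CO2*]/α₀ = 1.091×10^-4 / 0.04559 = 2.393 mmol/L
CA = (α₁ + 2α₂)·DIC = (0.9525 + 2×0.001901) × 2.393 = 2.29 mmol/L

CA = 2.29 mmol/L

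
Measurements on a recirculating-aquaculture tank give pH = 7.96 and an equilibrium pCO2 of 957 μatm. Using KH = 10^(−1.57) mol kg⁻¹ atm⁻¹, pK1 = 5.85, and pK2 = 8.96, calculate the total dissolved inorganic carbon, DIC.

[CO2*] = KH · pCO2 = 10^(−1.57) × 957×10^-6 = 2.576×10^-5 mol/kg
α₀ = 1/(1 + K1/[H⁺] + K1K2/[H⁺]²) = 1/(1 + 10^+2.11 + 10^+1.11) = 0.007007
DIC = [CO2*]/α₀ = 2.576×10^-5 / 0.007007 = 3.68 mmol/kg

DIC = 3.68 mmol/kg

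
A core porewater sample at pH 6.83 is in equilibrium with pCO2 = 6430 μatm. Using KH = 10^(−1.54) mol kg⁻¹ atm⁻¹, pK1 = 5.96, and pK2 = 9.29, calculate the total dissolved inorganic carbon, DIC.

DIC = 1.56 mmol/kg

[CO2*] = KH · pCO2 = 10^(−1.54) × 6430×10^-6 = 1.854×10^-4 mol/kg
α₀ = 1/(1 + K1/[H⁺] + K1K2/[H⁺]²) = 1/(1 + 10^+0.87 + 10^-1.59) = 0.1185
DIC = [CO2*]/α₀ = 1.854×10^-4 / 0.1185 = 1.56 mmol/kg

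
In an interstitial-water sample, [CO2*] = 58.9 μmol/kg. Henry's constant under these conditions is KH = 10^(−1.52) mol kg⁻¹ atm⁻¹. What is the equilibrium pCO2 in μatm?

KH = 10^(−1.52) = 3.020×10^-2 mol kg⁻¹ atm⁻¹
pCO2 = [CO2*]/KH = 58.9×10^-6 / 3.020×10^-2 = 1.95×10^-3 atm = 1950 μatm

pCO2 = 1950 μatm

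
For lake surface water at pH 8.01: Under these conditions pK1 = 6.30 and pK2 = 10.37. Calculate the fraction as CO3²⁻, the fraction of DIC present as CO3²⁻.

α₂ = 1 / (1 + [H⁺]/K2 + [H⁺]²/(K1K2)) = 1 / (1 + 10^+2.36 + 10^+0.65)
   = 1 / (1 + 229.09 + 4.4668) = 1/234.55 = 0.004263

α₂ = 0.00426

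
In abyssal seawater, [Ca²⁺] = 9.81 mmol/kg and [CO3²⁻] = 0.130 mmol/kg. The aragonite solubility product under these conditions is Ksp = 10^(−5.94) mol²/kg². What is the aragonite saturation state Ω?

Ω = 1.11

Ksp = 10^(−5.94) = 1.148×10^-6
Ω = [Ca²⁺][CO3²⁻]/Ksp = (9.81×10^-3)(0.130×10^-3) / 1.148×10^-6 = 1.11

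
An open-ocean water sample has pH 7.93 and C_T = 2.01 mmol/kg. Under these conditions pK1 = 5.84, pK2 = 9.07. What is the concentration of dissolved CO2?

[CO2*] = 15.1 μmol/kg

α₀ = 1 / (1 + K1/[H⁺] + K1K2/[H⁺]²) = 1 / (1 + 10^+2.09 + 10^+0.95)
   = 1 / (1 + 123.03 + 8.9125) = 1/132.94 = 0.007522
[CO2*] = α₀ × DIC = 0.007522 × 2.01 = 0.0151 mmol/kg = 15.1 μmol/kg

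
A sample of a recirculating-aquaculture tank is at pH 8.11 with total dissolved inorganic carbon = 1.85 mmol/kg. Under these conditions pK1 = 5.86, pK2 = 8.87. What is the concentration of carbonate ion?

[CO3²⁻] = 0.273 mmol/kg

α₂ = 1 / (1 + [H⁺]/K2 + [H⁺]²/(K1K2)) = 1 / (1 + 10^+0.76 + 10^-1.49)
   = 1 / (1 + 5.7544 + 0.032359) = 1/6.7868 = 0.1473
[CO3²⁻] = α₂ × DIC = 0.1473 × 1.85 = 0.273 mmol/kg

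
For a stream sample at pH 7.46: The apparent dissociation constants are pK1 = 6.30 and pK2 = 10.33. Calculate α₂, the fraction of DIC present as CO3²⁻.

α₂ = 1 / (1 + [H⁺]/K2 + [H⁺]²/(K1K2)) = 1 / (1 + 10^+2.87 + 10^+1.71)
   = 1 / (1 + 741.31 + 51.286) = 1/793.60 = 0.001260

α₂ = 0.00126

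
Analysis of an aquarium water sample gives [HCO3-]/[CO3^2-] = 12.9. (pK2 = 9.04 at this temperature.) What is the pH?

pH = 7.93

From K2 = [H⁺][CO3^2-]/[HCO3-]:  pH = pK2 − log₁₀([HCO3-]/[CO3^2-])
log₁₀(12.9) = +1.111
pH = 9.04 − (+1.111) = 7.93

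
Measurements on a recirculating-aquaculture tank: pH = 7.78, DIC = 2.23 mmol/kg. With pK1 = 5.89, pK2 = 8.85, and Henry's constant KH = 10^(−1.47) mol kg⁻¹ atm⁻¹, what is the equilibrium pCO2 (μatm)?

α₀ = 1 / (1 + K1/[H⁺] + K1K2/[H⁺]²) = 1 / (1 + 10^+1.89 + 10^+0.82)
   = 1 / (1 + 77.625 + 6.6069) = 1/85.232 = 0.01173
[CO2*] = α₀ × DIC = 0.01173 × 2.23 = 0.02616 mmol/kg
pCO2 = [CO2*]/KH = 2.616×10^-5 / 3.388×10^-2 = 772 μatm

pCO2 = 772 μatm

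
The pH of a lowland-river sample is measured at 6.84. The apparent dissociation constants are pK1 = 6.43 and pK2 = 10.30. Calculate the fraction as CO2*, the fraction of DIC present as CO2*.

α₀ = 1 / (1 + K1/[H⁺] + K1K2/[H⁺]²) = 1 / (1 + 10^+0.41 + 10^-3.05)
   = 1 / (1 + 2.5704 + 0.00089125) = 1/3.5713 = 0.2800

α₀ = 0.280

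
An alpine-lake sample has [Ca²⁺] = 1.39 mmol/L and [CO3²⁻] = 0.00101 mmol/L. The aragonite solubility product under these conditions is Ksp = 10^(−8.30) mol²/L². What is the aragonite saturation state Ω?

Ksp = 10^(−8.30) = 5.012×10^-9
Ω = [Ca²⁺][CO3²⁻]/Ksp = (1.39×10^-3)(0.00101×10^-3) / 5.012×10^-9 = 0.280

Ω = 0.280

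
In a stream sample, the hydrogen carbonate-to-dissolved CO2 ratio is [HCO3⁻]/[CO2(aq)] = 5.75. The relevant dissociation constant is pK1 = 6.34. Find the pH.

From K1 = [H⁺][HCO3⁻]/[CO2(aq)]:  pH = pK1 + log₁₀([HCO3⁻]/[CO2(aq)])
log₁₀(5.75) = +0.760
pH = 6.34 + (+0.760) = 7.10

pH = 7.10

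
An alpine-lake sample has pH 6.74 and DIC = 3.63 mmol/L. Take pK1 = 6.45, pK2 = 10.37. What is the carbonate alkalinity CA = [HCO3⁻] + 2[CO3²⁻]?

CA = 2.40 mmol/L

CA = [HCO3⁻] + 2[CO3²⁻] = (α₁ + 2α₂)·DIC
At pH 6.74: [H⁺]/K1 = 10^-0.29 = 0.51286, K2/[H⁺] = 10^-3.63 = 0.00023442
α₁ = 1/(1 + 0.51286 + 0.00023442) = 1/1.5131 = 0.6609; α₂ = α₁·K2/[H⁺] = 0.0001549
α₁ + 2α₂ = 0.6612
CA = 0.6612 × 3.63 = 2.40 mmol/L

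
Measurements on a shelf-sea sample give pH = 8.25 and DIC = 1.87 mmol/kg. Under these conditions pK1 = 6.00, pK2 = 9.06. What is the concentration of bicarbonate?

[HCO3⁻] = 1.61 mmol/kg

α₁ = 1 / (1 + [H⁺]/K1 + K2/[H⁺]) = 1 / (1 + 10^-2.25 + 10^-0.81)
   = 1 / (1 + 0.0056234 + 0.15488) = 1/1.1605 = 0.8617
[HCO3⁻] = α₁ × DIC = 0.8617 × 1.87 = 1.61 mmol/kg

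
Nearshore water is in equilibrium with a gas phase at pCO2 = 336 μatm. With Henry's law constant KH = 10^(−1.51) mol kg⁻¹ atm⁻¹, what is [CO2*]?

[CO2*] = 10.4 μmol/kg

KH = 10^(−1.51) = 3.090×10^-2 mol kg⁻¹ atm⁻¹
[CO2*] = KH · pCO2 = 3.090×10^-2 × 336×10^-6 atm = 1.04×10^-5 mol/kg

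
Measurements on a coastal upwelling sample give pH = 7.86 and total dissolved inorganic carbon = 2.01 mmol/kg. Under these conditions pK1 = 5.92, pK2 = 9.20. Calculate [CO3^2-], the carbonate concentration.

α₂ = 1 / (1 + [H⁺]/K2 + [H⁺]²/(K1K2)) = 1 / (1 + 10^+1.34 + 10^-0.60)
   = 1 / (1 + 21.878 + 0.25119) = 1/23.129 = 0.04324
[CO3²⁻] = α₂ × DIC = 0.04324 × 2.01 = 0.0869 mmol/kg

[CO3²⁻] = 0.0869 mmol/kg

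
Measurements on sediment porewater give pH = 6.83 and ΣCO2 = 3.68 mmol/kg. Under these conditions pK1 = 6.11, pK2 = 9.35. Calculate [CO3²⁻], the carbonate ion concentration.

[CO3²⁻] = 9.31 μmol/kg

α₂ = 1 / (1 + [H⁺]/K2 + [H⁺]²/(K1K2)) = 1 / (1 + 10^+2.52 + 10^+1.80)
   = 1 / (1 + 331.13 + 63.096) = 1/395.23 = 0.002530
[CO3²⁻] = α₂ × DIC = 0.002530 × 3.68 = 0.00931 mmol/kg = 9.31 μmol/kg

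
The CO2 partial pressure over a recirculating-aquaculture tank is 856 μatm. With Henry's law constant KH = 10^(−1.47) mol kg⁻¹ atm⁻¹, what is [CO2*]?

[CO2*] = 29.0 μmol/kg

KH = 10^(−1.47) = 3.388×10^-2 mol kg⁻¹ atm⁻¹
[CO2*] = KH · pCO2 = 3.388×10^-2 × 856×10^-6 atm = 2.90×10^-5 mol/kg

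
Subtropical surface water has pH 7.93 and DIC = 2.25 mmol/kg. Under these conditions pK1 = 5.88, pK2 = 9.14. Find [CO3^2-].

α₂ = 1 / (1 + [H⁺]/K2 + [H⁺]²/(K1K2)) = 1 / (1 + 10^+1.21 + 10^-0.84)
   = 1 / (1 + 16.218 + 0.14454) = 1/17.363 = 0.05759
[CO3²⁻] = α₂ × DIC = 0.05759 × 2.25 = 0.130 mmol/kg

[CO3²⁻] = 0.130 mmol/kg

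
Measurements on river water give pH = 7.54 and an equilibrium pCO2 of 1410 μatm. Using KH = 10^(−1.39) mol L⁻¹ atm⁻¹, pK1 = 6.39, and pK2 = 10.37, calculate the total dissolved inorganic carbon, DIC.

[CO2*] = KH · pCO2 = 10^(−1.39) × 1410×10^-6 = 5.744×10^-5 mol/L
α₀ = 1/(1 + K1/[H⁺] + K1K2/[H⁺]²) = 1/(1 + 10^+1.15 + 10^-1.68) = 0.06602
DIC = [CO2*]/α₀ = 5.744×10^-5 / 0.06602 = 0.870 mmol/L

DIC = 0.870 mmol/L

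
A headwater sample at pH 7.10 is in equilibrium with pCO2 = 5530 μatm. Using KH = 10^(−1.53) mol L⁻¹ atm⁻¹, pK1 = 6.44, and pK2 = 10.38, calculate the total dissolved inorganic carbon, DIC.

DIC = 0.910 mmol/L

[CO2*] = KH · pCO2 = 10^(−1.53) × 5530×10^-6 = 1.632×10^-4 mol/L
α₀ = 1/(1 + K1/[H⁺] + K1K2/[H⁺]²) = 1/(1 + 10^+0.66 + 10^-2.62) = 0.1794
DIC = [CO2*]/α₀ = 1.632×10^-4 / 0.1794 = 0.910 mmol/L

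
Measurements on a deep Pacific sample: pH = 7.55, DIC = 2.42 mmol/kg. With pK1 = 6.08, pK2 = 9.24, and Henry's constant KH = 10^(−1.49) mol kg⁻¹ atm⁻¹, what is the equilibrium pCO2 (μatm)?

α₀ = 1 / (1 + K1/[H⁺] + K1K2/[H⁺]²) = 1 / (1 + 10^+1.47 + 10^-0.22)
   = 1 / (1 + 29.512 + 0.60256) = 1/31.115 = 0.03214
[CO2*] = α₀ × DIC = 0.03214 × 2.42 = 0.07778 mmol/kg
pCO2 = [CO2*]/KH = 7.778×10^-5 / 3.236×10^-2 = 2400 μatm

pCO2 = 2400 μatm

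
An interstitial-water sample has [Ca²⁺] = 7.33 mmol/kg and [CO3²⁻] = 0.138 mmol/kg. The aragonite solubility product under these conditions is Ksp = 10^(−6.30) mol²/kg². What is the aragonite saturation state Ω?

Ω = 2.02

Ksp = 10^(−6.30) = 5.012×10^-7
Ω = [Ca²⁺][CO3²⁻]/Ksp = (7.33×10^-3)(0.138×10^-3) / 5.012×10^-7 = 2.02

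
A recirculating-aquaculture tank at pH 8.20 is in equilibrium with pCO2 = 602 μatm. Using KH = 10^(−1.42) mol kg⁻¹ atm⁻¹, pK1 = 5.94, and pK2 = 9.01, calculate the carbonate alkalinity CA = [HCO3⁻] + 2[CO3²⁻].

[CO2*] = KH · pCO2 = 10^(−1.42) × 602×10^-6 = 2.289×10^-5 mol/kg
α₀ = 1/(1 + K1/[H⁺] + K1K2/[H⁺]²) = 1/(1 + 10^+2.26 + 10^+1.45) = 0.004736
DIC = [CO2*]/α₀ = 2.289×10^-5 / 0.004736 = 4.833 mmol/kg
CA = (α₁ + 2α₂)·DIC = (0.8618 + 2×0.1335) × 4.833 = 5.45 mmol/kg

CA = 5.45 mmol/kg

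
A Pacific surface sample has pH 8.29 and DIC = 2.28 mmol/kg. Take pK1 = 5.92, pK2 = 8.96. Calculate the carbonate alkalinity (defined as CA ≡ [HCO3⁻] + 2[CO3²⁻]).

CA = [HCO3⁻] + 2[CO3²⁻] = (α₁ + 2α₂)·DIC
At pH 8.29: [H⁺]/K1 = 10^-2.37 = 0.0042658, K2/[H⁺] = 10^-0.67 = 0.21380
α₁ = 1/(1 + 0.0042658 + 0.21380) = 1/1.2181 = 0.8210; α₂ = α₁·K2/[H⁺] = 0.1755
α₁ + 2α₂ = 1.1720
CA = 1.1720 × 2.28 = 2.67 mmol/kg

CA = 2.67 mmol/kg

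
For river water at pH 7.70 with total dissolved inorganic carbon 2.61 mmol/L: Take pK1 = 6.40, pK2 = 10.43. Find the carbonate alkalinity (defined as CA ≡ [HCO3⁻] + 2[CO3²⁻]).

CA = 2.49 mmol/L

CA = [HCO3⁻] + 2[CO3²⁻] = (α₁ + 2α₂)·DIC
At pH 7.70: [H⁺]/K1 = 10^-1.30 = 0.050119, K2/[H⁺] = 10^-2.73 = 0.0018621
α₁ = 1/(1 + 0.050119 + 0.0018621) = 1/1.0520 = 0.9506; α₂ = α₁·K2/[H⁺] = 0.001770
α₁ + 2α₂ = 0.9541
CA = 0.9541 × 2.61 = 2.49 mmol/L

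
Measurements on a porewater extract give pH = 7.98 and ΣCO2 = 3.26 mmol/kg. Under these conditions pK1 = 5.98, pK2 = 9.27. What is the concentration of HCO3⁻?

α₁ = 1 / (1 + [H⁺]/K1 + K2/[H⁺]) = 1 / (1 + 10^-2.00 + 10^-1.29)
   = 1 / (1 + 0.010000 + 0.051286) = 1/1.0613 = 0.9423
[HCO3⁻] = α₁ × DIC = 0.9423 × 3.26 = 3.07 mmol/kg

[HCO3⁻] = 3.07 mmol/kg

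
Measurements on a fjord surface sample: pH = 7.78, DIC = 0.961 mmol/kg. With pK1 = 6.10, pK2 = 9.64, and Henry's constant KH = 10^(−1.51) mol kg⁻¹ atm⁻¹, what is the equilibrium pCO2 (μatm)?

pCO2 = 628 μatm

α₀ = 1 / (1 + K1/[H⁺] + K1K2/[H⁺]²) = 1 / (1 + 10^+1.68 + 10^-0.18)
   = 1 / (1 + 47.863 + 0.66069) = 1/49.524 = 0.02019
[CO2*] = α₀ × DIC = 0.02019 × 0.961 = 0.01940 mmol/kg = 19.40 μmol/kg
pCO2 = [CO2*]/KH = 1.940×10^-5 / 3.090×10^-2 = 628 μatm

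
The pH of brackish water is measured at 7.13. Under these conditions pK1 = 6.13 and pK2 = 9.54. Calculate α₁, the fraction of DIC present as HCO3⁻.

α₁ = 1 / (1 + [H⁺]/K1 + K2/[H⁺]) = 1 / (1 + 10^-1.00 + 10^-2.41)
   = 1 / (1 + 0.10000 + 0.0038905) = 1/1.1039 = 0.9059

α₁ = 0.906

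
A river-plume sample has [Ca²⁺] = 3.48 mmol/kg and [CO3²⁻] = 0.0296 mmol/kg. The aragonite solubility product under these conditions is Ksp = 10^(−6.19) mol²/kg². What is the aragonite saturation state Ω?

Ksp = 10^(−6.19) = 6.457×10^-7
Ω = [Ca²⁺][CO3²⁻]/Ksp = (3.48×10^-3)(0.0296×10^-3) / 6.457×10^-7 = 0.160

Ω = 0.160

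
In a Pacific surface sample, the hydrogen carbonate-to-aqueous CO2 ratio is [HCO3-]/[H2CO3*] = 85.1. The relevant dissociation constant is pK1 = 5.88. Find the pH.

From K1 = [H⁺][HCO3-]/[H2CO3*]:  pH = pK1 + log₁₀([HCO3-]/[H2CO3*])
log₁₀(85.1) = +1.930
pH = 5.88 + (+1.930) = 7.81

pH = 7.81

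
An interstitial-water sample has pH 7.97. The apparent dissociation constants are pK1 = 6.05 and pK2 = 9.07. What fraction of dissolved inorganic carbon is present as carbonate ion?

α₂ = 1 / (1 + [H⁺]/K2 + [H⁺]²/(K1K2)) = 1 / (1 + 10^+1.10 + 10^-0.82)
   = 1 / (1 + 12.589 + 0.15136) = 1/13.741 = 0.07278

α₂ = 0.0728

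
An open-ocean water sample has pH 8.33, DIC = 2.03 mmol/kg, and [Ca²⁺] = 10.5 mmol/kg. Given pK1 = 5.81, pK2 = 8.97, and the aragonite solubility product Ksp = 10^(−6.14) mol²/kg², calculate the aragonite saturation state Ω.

α₂ = 1 / (1 + [H⁺]/K2 + [H⁺]²/(K1K2)) = 1 / (1 + 10^+0.64 + 10^-1.88)
   = 1 / (1 + 4.3652 + 0.013183) = 1/5.3783 = 0.1859
[CO3²⁻] = α₂ × DIC = 0.1859 × 2.03 = 0.3774 mmol/kg
Ksp = 10^(−6.14) = 7.244×10^-7
Ω = [Ca²⁺][CO3²⁻]/Ksp = (10.5×10^-3)(3.774×10^-4) / 7.244×10^-7 = 5.47

Ω = 5.47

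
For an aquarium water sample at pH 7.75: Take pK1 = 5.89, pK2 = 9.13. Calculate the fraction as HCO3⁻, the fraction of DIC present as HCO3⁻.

α₁ = 1 / (1 + [H⁺]/K1 + K2/[H⁺]) = 1 / (1 + 10^-1.86 + 10^-1.38)
   = 1 / (1 + 0.013804 + 0.041687) = 1/1.0555 = 0.9474

α₁ = 0.947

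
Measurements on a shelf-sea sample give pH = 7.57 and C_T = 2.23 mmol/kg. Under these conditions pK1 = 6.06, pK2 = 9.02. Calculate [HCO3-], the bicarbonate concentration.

α₁ = 1 / (1 + [H⁺]/K1 + K2/[H⁺]) = 1 / (1 + 10^-1.51 + 10^-1.45)
   = 1 / (1 + 0.030903 + 0.035481) = 1/1.0664 = 0.9377
[HCO3⁻] = α₁ × DIC = 0.9377 × 2.23 = 2.09 mmol/kg

[HCO3⁻] = 2.09 mmol/kg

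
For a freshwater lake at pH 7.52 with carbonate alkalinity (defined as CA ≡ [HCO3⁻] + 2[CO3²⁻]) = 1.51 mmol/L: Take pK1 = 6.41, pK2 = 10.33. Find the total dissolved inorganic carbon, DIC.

CA = [HCO3⁻] + 2[CO3²⁻] = (α₁ + 2α₂)·DIC
At pH 7.52: [H⁺]/K1 = 10^-1.11 = 0.077625, K2/[H⁺] = 10^-2.81 = 0.0015488
α₁ = 1/(1 + 0.077625 + 0.0015488) = 1/1.0792 = 0.9266; α₂ = α₁·K2/[H⁺] = 0.001435
α₁ + 2α₂ = 0.9295
DIC = CA / (α₁ + 2α₂) = 1.51 / 0.9295 = 1.62 mmol/L

DIC = 1.62 mmol/L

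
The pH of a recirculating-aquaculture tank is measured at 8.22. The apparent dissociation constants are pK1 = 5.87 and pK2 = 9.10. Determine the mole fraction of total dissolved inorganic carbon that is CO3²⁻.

α₂ = 0.116

α₂ = 1 / (1 + [H⁺]/K2 + [H⁺]²/(K1K2)) = 1 / (1 + 10^+0.88 + 10^-1.47)
   = 1 / (1 + 7.5858 + 0.033884) = 1/8.6197 = 0.1160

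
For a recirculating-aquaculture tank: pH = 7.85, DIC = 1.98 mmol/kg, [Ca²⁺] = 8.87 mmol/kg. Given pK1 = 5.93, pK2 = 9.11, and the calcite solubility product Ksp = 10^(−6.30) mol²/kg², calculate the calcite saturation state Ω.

α₂ = 1 / (1 + [H⁺]/K2 + [H⁺]²/(K1K2)) = 1 / (1 + 10^+1.26 + 10^-0.66)
   = 1 / (1 + 18.197 + 0.21878) = 1/19.416 = 0.05150
[CO3²⁻] = α₂ × DIC = 0.05150 × 1.98 = 0.1020 mmol/kg
Ksp = 10^(−6.30) = 5.012×10^-7
Ω = [Ca²⁺][CO3²⁻]/Ksp = (8.87×10^-3)(1.020×10^-4) / 5.012×10^-7 = 1.80

Ω = 1.80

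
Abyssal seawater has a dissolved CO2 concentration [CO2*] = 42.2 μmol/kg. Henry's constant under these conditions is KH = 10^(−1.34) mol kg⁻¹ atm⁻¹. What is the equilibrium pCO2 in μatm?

pCO2 = 923 μatm

KH = 10^(−1.34) = 4.571×10^-2 mol kg⁻¹ atm⁻¹
pCO2 = [CO2*]/KH = 42.2×10^-6 / 4.571×10^-2 = 9.23×10^-4 atm = 923 μatm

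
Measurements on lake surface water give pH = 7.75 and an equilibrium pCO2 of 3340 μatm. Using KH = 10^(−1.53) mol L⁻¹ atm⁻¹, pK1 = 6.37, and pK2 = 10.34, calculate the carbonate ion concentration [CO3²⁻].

[CO2*] = KH · pCO2 = 10^(−1.53) × 3340×10^-6 = 9.857×10^-5 mol/L
α₀ = 1/(1 + K1/[H⁺] + K1K2/[H⁺]²) = 1/(1 + 10^+1.38 + 10^-1.21) = 0.03992
DIC = [CO2*]/α₀ = 9.857×10^-5 / 0.03992 = 2.469 mmol/L
[CO3²⁻] = α₂·DIC; α₂ = 0.002461, so [CO3²⁻] = 0.002461 × 2.469 = 0.00608 mmol/L = 6.08 μmol/L

[CO3²⁻] = 6.08 μmol/L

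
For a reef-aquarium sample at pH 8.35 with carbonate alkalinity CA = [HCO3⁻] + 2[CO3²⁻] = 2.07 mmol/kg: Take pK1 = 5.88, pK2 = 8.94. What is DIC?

DIC = 1.72 mmol/kg

CA = [HCO3⁻] + 2[CO3²⁻] = (α₁ + 2α₂)·DIC
At pH 8.35: [H⁺]/K1 = 10^-2.47 = 0.0033884, K2/[H⁺] = 10^-0.59 = 0.25704
α₁ = 1/(1 + 0.0033884 + 0.25704) = 1/1.2604 = 0.7934; α₂ = α₁·K2/[H⁺] = 0.2039
α₁ + 2α₂ = 1.2012
DIC = CA / (α₁ + 2α₂) = 2.07 / 1.2012 = 1.72 mmol/kg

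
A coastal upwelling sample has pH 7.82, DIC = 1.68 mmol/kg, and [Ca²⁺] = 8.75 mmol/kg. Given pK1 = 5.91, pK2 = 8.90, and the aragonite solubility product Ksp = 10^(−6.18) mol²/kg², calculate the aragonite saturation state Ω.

Ω = 1.69

α₂ = 1 / (1 + [H⁺]/K2 + [H⁺]²/(K1K2)) = 1 / (1 + 10^+1.08 + 10^-0.83)
   = 1 / (1 + 12.023 + 0.14791) = 1/13.171 = 0.07593
[CO3²⁻] = α₂ × DIC = 0.07593 × 1.68 = 0.1276 mmol/kg
Ksp = 10^(−6.18) = 6.607×10^-7
Ω = [Ca²⁺][CO3²⁻]/Ksp = (8.75×10^-3)(1.276×10^-4) / 6.607×10^-7 = 1.69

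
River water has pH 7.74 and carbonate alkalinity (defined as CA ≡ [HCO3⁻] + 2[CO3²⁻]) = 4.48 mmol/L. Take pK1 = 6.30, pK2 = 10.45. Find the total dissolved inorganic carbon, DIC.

CA = [HCO3⁻] + 2[CO3²⁻] = (α₁ + 2α₂)·DIC
At pH 7.74: [H⁺]/K1 = 10^-1.44 = 0.036308, K2/[H⁺] = 10^-2.71 = 0.0019498
α₁ = 1/(1 + 0.036308 + 0.0019498) = 1/1.0383 = 0.9632; α₂ = α₁·K2/[H⁺] = 0.001878
α₁ + 2α₂ = 0.9669
DIC = CA / (α₁ + 2α₂) = 4.48 / 0.9669 = 4.63 mmol/L

DIC = 4.63 mmol/L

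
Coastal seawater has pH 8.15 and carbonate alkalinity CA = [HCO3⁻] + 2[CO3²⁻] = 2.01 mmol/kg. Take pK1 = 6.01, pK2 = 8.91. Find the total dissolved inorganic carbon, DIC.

DIC = 1.76 mmol/kg

CA = [HCO3⁻] + 2[CO3²⁻] = (α₁ + 2α₂)·DIC
At pH 8.15: [H⁺]/K1 = 10^-2.14 = 0.0072444, K2/[H⁺] = 10^-0.76 = 0.17378
α₁ = 1/(1 + 0.0072444 + 0.17378) = 1/1.1810 = 0.8467; α₂ = α₁·K2/[H⁺] = 0.1471
α₁ + 2α₂ = 1.1410
DIC = CA / (α₁ + 2α₂) = 2.01 / 1.1410 = 1.76 mmol/kg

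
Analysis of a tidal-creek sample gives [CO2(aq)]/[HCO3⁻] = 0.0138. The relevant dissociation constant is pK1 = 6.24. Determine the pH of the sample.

From K1 = [H⁺][HCO3⁻]/[CO2(aq)]:  pH = pK1 − log₁₀([CO2(aq)]/[HCO3⁻])
log₁₀(0.0138) = -1.860
pH = 6.24 − (-1.860) = 8.10

pH = 8.10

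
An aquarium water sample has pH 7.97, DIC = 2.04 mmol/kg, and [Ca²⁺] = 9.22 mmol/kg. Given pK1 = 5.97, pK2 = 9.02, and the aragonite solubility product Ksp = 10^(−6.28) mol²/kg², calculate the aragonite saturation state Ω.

α₂ = 1 / (1 + [H⁺]/K2 + [H⁺]²/(K1K2)) = 1 / (1 + 10^+1.05 + 10^-0.95)
   = 1 / (1 + 11.220 + 0.11220) = 1/12.332 = 0.08109
[CO3²⁻] = α₂ × DIC = 0.08109 × 2.04 = 0.1654 mmol/kg
Ksp = 10^(−6.28) = 5.248×10^-7
Ω = [Ca²⁺][CO3²⁻]/Ksp = (9.22×10^-3)(1.654×10^-4) / 5.248×10^-7 = 2.91

Ω = 2.91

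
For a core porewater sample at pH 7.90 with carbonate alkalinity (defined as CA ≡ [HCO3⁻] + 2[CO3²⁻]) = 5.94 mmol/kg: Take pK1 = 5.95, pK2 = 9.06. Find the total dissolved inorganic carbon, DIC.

DIC = 5.64 mmol/kg

CA = [HCO3⁻] + 2[CO3²⁻] = (α₁ + 2α₂)·DIC
At pH 7.90: [H⁺]/K1 = 10^-1.95 = 0.011220, K2/[H⁺] = 10^-1.16 = 0.069183
α₁ = 1/(1 + 0.011220 + 0.069183) = 1/1.0804 = 0.9256; α₂ = α₁·K2/[H⁺] = 0.06403
α₁ + 2α₂ = 1.0536
DIC = CA / (α₁ + 2α₂) = 5.94 / 1.0536 = 5.64 mmol/kg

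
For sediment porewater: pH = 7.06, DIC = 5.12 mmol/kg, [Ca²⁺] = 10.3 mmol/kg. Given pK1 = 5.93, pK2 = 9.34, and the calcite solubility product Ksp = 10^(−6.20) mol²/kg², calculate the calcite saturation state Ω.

α₂ = 1 / (1 + [H⁺]/K2 + [H⁺]²/(K1K2)) = 1 / (1 + 10^+2.28 + 10^+1.15)
   = 1 / (1 + 190.55 + 14.125) = 1/205.67 = 0.004862
[CO3²⁻] = α₂ × DIC = 0.004862 × 5.12 = 0.02489 mmol/kg
Ksp = 10^(−6.20) = 6.310×10^-7
Ω = [Ca²⁺][CO3²⁻]/Ksp = (10.3×10^-3)(2.489×10^-5) / 6.310×10^-7 = 0.406

Ω = 0.406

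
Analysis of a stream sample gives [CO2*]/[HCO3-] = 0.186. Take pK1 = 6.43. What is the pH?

From K1 = [H⁺][HCO3-]/[CO2*]:  pH = pK1 − log₁₀([CO2*]/[HCO3-])
log₁₀(0.186) = -0.730
pH = 6.43 − (-0.730) = 7.16

pH = 7.16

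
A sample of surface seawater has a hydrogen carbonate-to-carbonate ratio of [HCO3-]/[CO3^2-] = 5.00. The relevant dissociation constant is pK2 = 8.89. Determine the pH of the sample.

pH = 8.19

From K2 = [H⁺][CO3^2-]/[HCO3-]:  pH = pK2 − log₁₀([HCO3-]/[CO3^2-])
log₁₀(5.00) = +0.699
pH = 8.89 − (+0.699) = 8.19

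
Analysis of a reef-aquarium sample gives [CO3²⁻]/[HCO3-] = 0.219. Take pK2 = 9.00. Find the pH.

pH = 8.34

From K2 = [H⁺][CO3²⁻]/[HCO3-]:  pH = pK2 + log₁₀([CO3²⁻]/[HCO3-])
log₁₀(0.219) = -0.660
pH = 9.00 + (-0.660) = 8.34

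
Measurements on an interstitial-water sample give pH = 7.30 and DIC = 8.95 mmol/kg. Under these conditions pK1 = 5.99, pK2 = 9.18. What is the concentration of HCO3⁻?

α₁ = 1 / (1 + [H⁺]/K1 + K2/[H⁺]) = 1 / (1 + 10^-1.31 + 10^-1.88)
   = 1 / (1 + 0.048978 + 0.013183) = 1/1.0622 = 0.9415
[HCO3⁻] = α₁ × DIC = 0.9415 × 8.95 = 8.43 mmol/kg

[HCO3⁻] = 8.43 mmol/kg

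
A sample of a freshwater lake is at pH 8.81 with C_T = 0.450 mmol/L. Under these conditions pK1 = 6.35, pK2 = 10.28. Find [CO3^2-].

α₂ = 1 / (1 + [H⁺]/K2 + [H⁺]²/(K1K2)) = 1 / (1 + 10^+1.47 + 10^-0.99)
   = 1 / (1 + 29.512 + 0.10233) = 1/30.614 = 0.03266
[CO3²⁻] = α₂ × DIC = 0.03266 × 0.450 = 0.0147 mmol/L = 14.7 μmol/L

[CO3²⁻] = 14.7 μmol/L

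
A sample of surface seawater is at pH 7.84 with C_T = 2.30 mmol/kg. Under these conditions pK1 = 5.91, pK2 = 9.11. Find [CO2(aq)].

α₀ = 1 / (1 + K1/[H⁺] + K1K2/[H⁺]²) = 1 / (1 + 10^+1.93 + 10^+0.66)
   = 1 / (1 + 85.114 + 4.5709) = 1/90.685 = 0.01103
[CO2*] = α₀ × DIC = 0.01103 × 2.30 = 0.0254 mmol/kg

[CO2*] = 0.0254 mmol/kg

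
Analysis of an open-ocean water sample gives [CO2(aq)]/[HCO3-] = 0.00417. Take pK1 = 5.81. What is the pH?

From K1 = [H⁺][HCO3-]/[CO2(aq)]:  pH = pK1 − log₁₀([CO2(aq)]/[HCO3-])
log₁₀(0.00417) = -2.380
pH = 5.81 − (-2.380) = 8.19

pH = 8.19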